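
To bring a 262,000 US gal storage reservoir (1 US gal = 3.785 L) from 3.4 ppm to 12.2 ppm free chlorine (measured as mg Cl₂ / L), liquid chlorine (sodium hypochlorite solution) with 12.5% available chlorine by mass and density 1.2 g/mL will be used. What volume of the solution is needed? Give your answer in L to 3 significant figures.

Volume: 262,000 US gal × 3.785 L/gal = 991,670 L.
Chlorine deficit: 12.2 − 3.4 = 8.8 ppm = 8.8 mg/L as Cl₂.
Cl₂ equivalent needed: 8.8 mg/L × 991,670 L = 8,727,000 mg = 8727 g.
Product at 12.5% available chlorine: 8727 / 0.125 = 69,810 g.
Volume at density 1.2 g/mL: 69,810 g ÷ 1.2 g/mL = 58,180 mL.

58.2 L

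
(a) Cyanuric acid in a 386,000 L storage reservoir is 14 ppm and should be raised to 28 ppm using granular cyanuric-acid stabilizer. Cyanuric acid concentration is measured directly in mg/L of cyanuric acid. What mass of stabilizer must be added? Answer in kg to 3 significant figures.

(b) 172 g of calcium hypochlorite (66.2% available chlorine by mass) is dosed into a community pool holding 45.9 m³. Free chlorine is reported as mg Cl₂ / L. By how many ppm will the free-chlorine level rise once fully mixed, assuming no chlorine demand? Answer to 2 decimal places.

(a) CYA to add: (28 − 14) = 14 mg/L × 386,000 L = 5404 g cyanuric acid.

(b) Volume: 45.9 m³ = 45,900 L.
(b) Available chlorine delivered: 172 g × 0.662 = 113.9 g as Cl₂.
(b) Concentration rise: 113.9 g / 45,900 L = 2.481 mg/L = 2.48 ppm.

(a) 5.40 kg; (b) 2.48 ppm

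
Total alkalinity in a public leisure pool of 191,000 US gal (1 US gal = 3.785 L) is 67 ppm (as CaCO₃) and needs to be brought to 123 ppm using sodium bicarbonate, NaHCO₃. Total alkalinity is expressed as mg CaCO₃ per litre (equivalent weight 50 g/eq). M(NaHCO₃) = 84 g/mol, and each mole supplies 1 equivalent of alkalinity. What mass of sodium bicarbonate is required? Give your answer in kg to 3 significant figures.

Volume: 191,000 US gal × 3.785 L/gal = 722,935 L.
Alkalinity to add: (123 − 67) = 56 mg/L as CaCO₃ × 722,935 L = 40,480 g as CaCO₃.
Equivalents: 40,480 g ÷ 50 g/eq = 809.7 eq.
NaHCO₃ supplies 1 eq per mole → 809.7 mol.
Mass: 809.7 mol × 84 g/mol = 68,010 g.

68.0 kg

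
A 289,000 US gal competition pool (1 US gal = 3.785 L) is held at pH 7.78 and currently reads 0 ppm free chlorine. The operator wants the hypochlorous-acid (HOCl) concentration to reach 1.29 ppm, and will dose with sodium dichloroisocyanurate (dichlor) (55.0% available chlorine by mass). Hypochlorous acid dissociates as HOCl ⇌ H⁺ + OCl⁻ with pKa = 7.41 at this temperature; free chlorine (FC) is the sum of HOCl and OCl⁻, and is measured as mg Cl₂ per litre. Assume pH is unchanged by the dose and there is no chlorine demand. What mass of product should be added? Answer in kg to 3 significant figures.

Volume: 289,000 US gal × 3.785 L/gal = 1,093,865 L.
[OCl⁻]/[HOCl] = 10^(pH − pKa) = 10^(7.78 − 7.41) = 2.344; fraction as HOCl = 1/(1 + 2.344) = 0.299.
Free chlorine required for 1.29 ppm HOCl: 1.29 / 0.299 = 4.314 ppm.
FC to add: 4.314 − 0 = 4.314 mg/L as Cl₂.
Cl₂ equivalent: 4.314 mg/L × 1,093,865 L = 4719 g.
Product at 55.0% available Cl: 4719 / 0.55 = 8580 g.

8.58 kg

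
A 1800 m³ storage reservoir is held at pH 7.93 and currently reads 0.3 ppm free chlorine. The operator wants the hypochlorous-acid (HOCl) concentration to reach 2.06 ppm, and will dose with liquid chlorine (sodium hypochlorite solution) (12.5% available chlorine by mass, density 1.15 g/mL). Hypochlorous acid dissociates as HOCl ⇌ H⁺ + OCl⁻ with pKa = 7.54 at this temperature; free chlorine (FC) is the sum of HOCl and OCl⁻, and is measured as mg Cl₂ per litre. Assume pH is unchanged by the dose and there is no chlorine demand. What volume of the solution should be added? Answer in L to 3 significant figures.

85.4 L

Volume: 1800 m³ = 1,800,000 L.
[OCl⁻]/[HOCl] = 10^(pH − pKa) = 10^(7.93 − 7.54) = 2.455; fraction as HOCl = 1/(1 + 2.455) = 0.2895.
Free chlorine required for 2.06 ppm HOCl: 2.06 / 0.2895 = 7.117 ppm.
FC to add: 7.117 − 0.3 = 6.817 mg/L as Cl₂.
Cl₂ equivalent: 6.817 mg/L × 1,800,000 L = 12,270 g.
Product at 12.5% available Cl: 12,270 / 0.125 = 98,160 g.
Volume: 98,160 g ÷ 1.15 g/mL = 85,360 mL.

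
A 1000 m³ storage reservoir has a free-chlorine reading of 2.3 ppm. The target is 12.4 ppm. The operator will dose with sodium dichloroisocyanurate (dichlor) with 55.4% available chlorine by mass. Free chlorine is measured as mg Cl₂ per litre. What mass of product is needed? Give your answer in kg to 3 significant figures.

18.2 kg

Volume: 1000 m³ = 1,000,000 L.
Chlorine deficit: 12.4 − 2.3 = 10.1 ppm = 10.1 mg/L as Cl₂.
Cl₂ equivalent needed: 10.1 mg/L × 1,000,000 L = 10,100,000 mg = 10,100 g.
Product at 55.4% available chlorine: 10,100 / 0.554 = 18,230 g.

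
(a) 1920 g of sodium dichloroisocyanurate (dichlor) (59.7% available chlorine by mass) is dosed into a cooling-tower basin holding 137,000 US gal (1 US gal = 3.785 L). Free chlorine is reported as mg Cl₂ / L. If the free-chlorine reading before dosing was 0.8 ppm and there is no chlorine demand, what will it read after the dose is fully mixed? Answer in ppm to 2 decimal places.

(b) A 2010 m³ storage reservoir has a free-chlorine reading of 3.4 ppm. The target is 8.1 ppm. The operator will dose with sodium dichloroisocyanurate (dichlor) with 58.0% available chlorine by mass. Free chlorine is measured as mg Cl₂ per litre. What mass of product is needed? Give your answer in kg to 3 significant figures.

(a) 3.01 ppm; (b) 16.3 kg

(a) Volume: 137,000 US gal × 3.785 L/gal = 518,545 L.
(a) Available chlorine delivered: 1920 g × 0.597 = 1146 g as Cl₂.
(a) Concentration rise: 1146 g / 518,545 L = 2.21 mg/L = 2.21 ppm.
(a) Final FC: 0.8 + 2.21 = 3.01 ppm.

(b) Volume: 2010 m³ = 2,010,000 L.
(b) Chlorine deficit: 8.1 − 3.4 = 4.7 ppm = 4.7 mg/L as Cl₂.
(b) Cl₂ equivalent needed: 4.7 mg/L × 2,010,000 L = 9,447,000 mg = 9447 g.
(b) Product at 58.0% available chlorine: 9447 / 0.58 = 16,290 g.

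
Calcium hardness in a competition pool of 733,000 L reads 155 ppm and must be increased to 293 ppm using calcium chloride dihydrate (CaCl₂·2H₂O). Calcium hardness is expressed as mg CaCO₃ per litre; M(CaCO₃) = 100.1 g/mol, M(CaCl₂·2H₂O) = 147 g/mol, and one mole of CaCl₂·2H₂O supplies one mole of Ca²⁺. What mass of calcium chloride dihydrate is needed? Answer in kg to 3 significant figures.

149 kg

Hardness to add: (293 − 155) = 138 mg/L as CaCO₃ × 733,000 L = 101,200 g as CaCO₃.
Moles of Ca²⁺ (1 mol Ca²⁺ ≡ 1 mol CaCO₃): 101,200 / 100.1 g/mol = 1011 mol.
Mass of CaCl₂·2H₂O: 1011 × 147 = 148,500 g.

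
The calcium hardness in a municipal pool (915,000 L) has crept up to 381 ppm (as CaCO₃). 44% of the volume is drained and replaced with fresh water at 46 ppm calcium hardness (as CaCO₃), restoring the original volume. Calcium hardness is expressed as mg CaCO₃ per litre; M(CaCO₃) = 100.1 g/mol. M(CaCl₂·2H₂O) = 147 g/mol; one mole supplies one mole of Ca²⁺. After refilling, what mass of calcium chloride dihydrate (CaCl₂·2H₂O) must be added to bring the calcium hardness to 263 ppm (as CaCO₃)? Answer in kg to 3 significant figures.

39.5 kg

After draining 44% and refilling: 381 × 0.56 + 46 × 0.44 = 233.6 ppm.
Deficit to target: 263 − 233.6 = 29.4 mg/L.
As CaCO₃: 29.4 mg/L × 915,000 L = 26,900 g; ÷ 100.1 = 268.7 mol Ca²⁺.
Mass: 268.7 × 147 = 39,500 g.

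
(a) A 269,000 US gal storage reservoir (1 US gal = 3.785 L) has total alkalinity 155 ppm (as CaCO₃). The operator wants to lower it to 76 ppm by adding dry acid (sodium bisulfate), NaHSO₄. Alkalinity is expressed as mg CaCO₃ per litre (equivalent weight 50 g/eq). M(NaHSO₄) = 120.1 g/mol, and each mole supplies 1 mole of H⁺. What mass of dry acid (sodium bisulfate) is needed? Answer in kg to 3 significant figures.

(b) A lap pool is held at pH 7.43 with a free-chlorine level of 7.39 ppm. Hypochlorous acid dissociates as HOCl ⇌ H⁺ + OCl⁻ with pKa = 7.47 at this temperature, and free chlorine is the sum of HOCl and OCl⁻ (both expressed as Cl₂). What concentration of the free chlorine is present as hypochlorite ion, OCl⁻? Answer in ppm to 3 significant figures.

(a) Volume: 269,000 US gal × 3.785 L/gal = 1,018,165 L.
(a) Alkalinity to neutralize: (155 − 76) = 79 mg/L as CaCO₃ × 1,018,165 L = 80,440 g as CaCO₃.
(a) Equivalents of H⁺ required: 80,440 ÷ 50 g/eq = 1609 eq = 1609 mol NaHSO₄.
(a) Mass of NaHSO₄: 1609 × 120.1 = 193,200 g.

(b) [OCl⁻]/[HOCl] = 10^(pH − pKa) = 10^(7.43 − 7.47) = 10^-0.04 = 0.912.
(b) Fraction as HOCl = 1 / (1 + 0.912) = 0.523.
(b) OCl⁻ = (1 − 0.523) × 7.39 ppm = 3.525 ppm.

(a) 193 kg; (b) 3.52 ppm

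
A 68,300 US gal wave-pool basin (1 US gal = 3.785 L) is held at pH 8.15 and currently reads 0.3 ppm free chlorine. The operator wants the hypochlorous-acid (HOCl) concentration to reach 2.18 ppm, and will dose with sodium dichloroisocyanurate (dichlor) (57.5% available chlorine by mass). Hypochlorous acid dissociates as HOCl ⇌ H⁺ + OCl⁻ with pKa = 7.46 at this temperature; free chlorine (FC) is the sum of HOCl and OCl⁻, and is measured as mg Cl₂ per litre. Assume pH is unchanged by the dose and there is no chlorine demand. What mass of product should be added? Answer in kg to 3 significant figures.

Volume: 68,300 US gal × 3.785 L/gal = 258,516 L.
[OCl⁻]/[HOCl] = 10^(pH − pKa) = 10^(8.15 − 7.46) = 4.898; fraction as HOCl = 1/(1 + 4.898) = 0.1696.
Free chlorine required for 2.18 ppm HOCl: 2.18 / 0.1696 = 12.86 ppm.
FC to add: 12.86 − 0.3 = 12.56 mg/L as Cl₂.
Cl₂ equivalent: 12.56 mg/L × 258,516 L = 3246 g.
Product at 57.5% available Cl: 3246 / 0.575 = 5646 g.

5.65 kg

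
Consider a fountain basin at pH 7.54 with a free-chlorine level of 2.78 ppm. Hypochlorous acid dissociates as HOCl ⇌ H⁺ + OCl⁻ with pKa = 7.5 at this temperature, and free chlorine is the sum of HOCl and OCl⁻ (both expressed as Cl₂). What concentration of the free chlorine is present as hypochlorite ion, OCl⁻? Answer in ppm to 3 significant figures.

1.45 ppm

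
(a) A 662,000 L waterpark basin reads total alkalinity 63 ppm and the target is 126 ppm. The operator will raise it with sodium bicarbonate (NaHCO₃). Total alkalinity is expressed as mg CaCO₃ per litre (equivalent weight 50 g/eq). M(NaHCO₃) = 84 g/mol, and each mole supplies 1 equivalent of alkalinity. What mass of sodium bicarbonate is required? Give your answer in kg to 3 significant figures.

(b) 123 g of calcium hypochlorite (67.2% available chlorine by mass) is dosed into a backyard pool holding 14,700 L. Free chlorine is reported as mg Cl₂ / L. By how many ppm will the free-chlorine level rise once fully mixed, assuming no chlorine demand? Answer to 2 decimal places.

(a) Alkalinity to add: (126 − 63) = 63 mg/L as CaCO₃ × 662,000 L = 41,710 g as CaCO₃.
(a) Equivalents: 41,710 g ÷ 50 g/eq = 834.1 eq.
(a) NaHCO₃ supplies 1 eq per mole → 834.1 mol.
(a) Mass: 834.1 mol × 84 g/mol = 70,070 g.

(b) Available chlorine delivered: 123 g × 0.672 = 82.66 g as Cl₂.
(b) Concentration rise: 82.66 g / 14,700 L = 5.623 mg/L = 5.62 ppm.

(a) 70.1 kg; (b) 5.62 ppm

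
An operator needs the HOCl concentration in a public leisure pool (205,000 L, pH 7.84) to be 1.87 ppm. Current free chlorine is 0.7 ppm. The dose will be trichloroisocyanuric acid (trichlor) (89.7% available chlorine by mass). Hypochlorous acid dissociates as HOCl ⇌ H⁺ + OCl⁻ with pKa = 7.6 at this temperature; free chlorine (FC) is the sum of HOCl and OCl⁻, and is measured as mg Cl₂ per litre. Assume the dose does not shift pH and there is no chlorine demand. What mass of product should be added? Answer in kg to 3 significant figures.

[OCl⁻]/[HOCl] = 10^(pH − pKa) = 10^(7.84 − 7.6) = 1.738; fraction as HOCl = 1/(1 + 1.738) = 0.3653.
Free chlorine required for 1.87 ppm HOCl: 1.87 / 0.3653 = 5.12 ppm.
FC to add: 5.12 − 0.7 = 4.42 mg/L as Cl₂.
Cl₂ equivalent: 4.42 mg/L × 205,000 L = 906 g.
Product at 89.7% available Cl: 906 / 0.897 = 1010 g.

1.01 kg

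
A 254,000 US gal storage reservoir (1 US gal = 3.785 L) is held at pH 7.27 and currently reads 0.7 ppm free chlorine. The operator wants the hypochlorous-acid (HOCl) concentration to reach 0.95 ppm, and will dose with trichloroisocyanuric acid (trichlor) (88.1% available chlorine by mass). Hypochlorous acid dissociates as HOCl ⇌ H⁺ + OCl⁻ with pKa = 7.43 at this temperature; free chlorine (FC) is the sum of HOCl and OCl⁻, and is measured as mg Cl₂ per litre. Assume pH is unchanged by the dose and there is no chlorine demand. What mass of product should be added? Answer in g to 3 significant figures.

990 g

Volume: 254,000 US gal × 3.785 L/gal = 961,390 L.
[OCl⁻]/[HOCl] = 10^(pH − pKa) = 10^(7.27 − 7.43) = 0.6918; fraction as HOCl = 1/(1 + 0.6918) = 0.5911.
Free chlorine required for 0.95 ppm HOCl: 0.95 / 0.5911 = 1.607 ppm.
FC to add: 1.607 − 0.7 = 0.9072 mg/L as Cl₂.
Cl₂ equivalent: 0.9072 mg/L × 961,390 L = 872.2 g.
Product at 88.1% available Cl: 872.2 / 0.881 = 990 g.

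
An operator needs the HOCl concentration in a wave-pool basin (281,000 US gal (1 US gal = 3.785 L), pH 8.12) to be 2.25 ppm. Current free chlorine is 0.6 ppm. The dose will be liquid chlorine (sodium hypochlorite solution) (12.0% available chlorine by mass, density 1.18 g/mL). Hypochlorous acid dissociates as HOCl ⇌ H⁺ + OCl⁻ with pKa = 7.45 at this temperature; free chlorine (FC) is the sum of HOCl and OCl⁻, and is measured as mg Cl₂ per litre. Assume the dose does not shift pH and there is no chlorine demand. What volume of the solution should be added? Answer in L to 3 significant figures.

91.4 L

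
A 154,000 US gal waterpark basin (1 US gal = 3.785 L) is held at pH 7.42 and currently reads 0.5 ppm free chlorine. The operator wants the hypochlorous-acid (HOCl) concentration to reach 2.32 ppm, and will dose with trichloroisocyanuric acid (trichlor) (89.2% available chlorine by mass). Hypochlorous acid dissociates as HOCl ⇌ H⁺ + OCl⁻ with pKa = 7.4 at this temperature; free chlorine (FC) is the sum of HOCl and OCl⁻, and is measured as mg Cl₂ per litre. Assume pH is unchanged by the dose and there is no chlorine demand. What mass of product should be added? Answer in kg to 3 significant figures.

2.78 kg

Volume: 154,000 US gal × 3.785 L/gal = 582,890 L.
[OCl⁻]/[HOCl] = 10^(pH − pKa) = 10^(7.42 − 7.4) = 1.047; fraction as HOCl = 1/(1 + 1.047) = 0.4885.
Free chlorine required for 2.32 ppm HOCl: 2.32 / 0.4885 = 4.749 ppm.
FC to add: 4.749 − 0.5 = 4.249 mg/L as Cl₂.
Cl₂ equivalent: 4.249 mg/L × 582,890 L = 2477 g.
Product at 89.2% available Cl: 2477 / 0.892 = 2777 g.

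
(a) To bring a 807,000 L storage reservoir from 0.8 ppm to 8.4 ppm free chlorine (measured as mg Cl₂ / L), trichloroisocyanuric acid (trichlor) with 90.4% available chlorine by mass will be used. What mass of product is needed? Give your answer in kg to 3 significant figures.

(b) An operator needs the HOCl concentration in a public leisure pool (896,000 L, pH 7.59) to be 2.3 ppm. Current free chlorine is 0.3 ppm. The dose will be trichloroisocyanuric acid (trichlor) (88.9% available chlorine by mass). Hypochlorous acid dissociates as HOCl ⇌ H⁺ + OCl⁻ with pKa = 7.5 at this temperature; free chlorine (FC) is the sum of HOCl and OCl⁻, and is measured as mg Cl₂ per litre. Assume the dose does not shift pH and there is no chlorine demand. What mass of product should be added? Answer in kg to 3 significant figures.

(a) Chlorine deficit: 8.4 − 0.8 = 7.6 ppm = 7.6 mg/L as Cl₂.
(a) Cl₂ equivalent needed: 7.6 mg/L × 807,000 L = 6,133,000 mg = 6133 g.
(a) Product at 90.4% available chlorine: 6133 / 0.904 = 6785 g.

(b) [OCl⁻]/[HOCl] = 10^(pH − pKa) = 10^(7.59 − 7.5) = 1.23; fraction as HOCl = 1/(1 + 1.23) = 0.4484.
(b) Free chlorine required for 2.3 ppm HOCl: 2.3 / 0.4484 = 5.13 ppm.
(b) FC to add: 5.13 − 0.3 = 4.83 mg/L as Cl₂.
(b) Cl₂ equivalent: 4.83 mg/L × 896,000 L = 4327 g.
(b) Product at 88.9% available Cl: 4327 / 0.889 = 4868 g.

(a) 6.78 kg; (b) 4.87 kg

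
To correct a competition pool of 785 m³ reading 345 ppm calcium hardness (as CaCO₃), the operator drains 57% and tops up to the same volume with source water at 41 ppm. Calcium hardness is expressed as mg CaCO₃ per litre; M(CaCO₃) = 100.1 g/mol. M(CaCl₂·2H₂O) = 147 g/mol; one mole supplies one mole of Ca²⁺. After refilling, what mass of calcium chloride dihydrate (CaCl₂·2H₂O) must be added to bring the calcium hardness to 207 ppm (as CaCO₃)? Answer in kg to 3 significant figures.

40.7 kg

Volume: 785 m³ = 785,000 L.
After draining 57% and refilling: 345 × 0.43 + 41 × 0.57 = 171.72 ppm.
Deficit to target: 207 − 171.72 = 35.28 mg/L.
As CaCO₃: 35.28 mg/L × 785,000 L = 27,690 g; ÷ 100.1 = 276.7 mol Ca²⁺.
Mass: 276.7 × 147 = 40,670 g.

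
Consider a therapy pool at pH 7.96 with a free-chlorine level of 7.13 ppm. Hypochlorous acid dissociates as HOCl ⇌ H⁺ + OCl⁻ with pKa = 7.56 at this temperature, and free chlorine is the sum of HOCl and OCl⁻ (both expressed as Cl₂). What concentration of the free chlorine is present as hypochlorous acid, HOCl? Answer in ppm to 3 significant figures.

2.03 ppm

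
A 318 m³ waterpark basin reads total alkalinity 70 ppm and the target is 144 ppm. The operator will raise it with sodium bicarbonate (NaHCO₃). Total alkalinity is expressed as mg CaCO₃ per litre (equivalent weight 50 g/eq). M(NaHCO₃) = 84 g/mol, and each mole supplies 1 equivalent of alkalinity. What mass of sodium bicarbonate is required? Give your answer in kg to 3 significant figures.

39.5 kg

Volume: 318 m³ = 318,000 L.
Alkalinity to add: (144 − 70) = 74 mg/L as CaCO₃ × 318,000 L = 23,530 g as CaCO₃.
Equivalents: 23,530 g ÷ 50 g/eq = 470.6 eq.
NaHCO₃ supplies 1 eq per mole → 470.6 mol.
Mass: 470.6 mol × 84 g/mol = 39,530 g.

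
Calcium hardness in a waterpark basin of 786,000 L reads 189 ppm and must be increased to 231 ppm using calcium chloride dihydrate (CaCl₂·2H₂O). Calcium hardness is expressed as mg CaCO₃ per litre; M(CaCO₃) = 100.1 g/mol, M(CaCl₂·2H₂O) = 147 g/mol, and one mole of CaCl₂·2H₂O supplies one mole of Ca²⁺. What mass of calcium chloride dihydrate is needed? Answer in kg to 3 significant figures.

48.5 kg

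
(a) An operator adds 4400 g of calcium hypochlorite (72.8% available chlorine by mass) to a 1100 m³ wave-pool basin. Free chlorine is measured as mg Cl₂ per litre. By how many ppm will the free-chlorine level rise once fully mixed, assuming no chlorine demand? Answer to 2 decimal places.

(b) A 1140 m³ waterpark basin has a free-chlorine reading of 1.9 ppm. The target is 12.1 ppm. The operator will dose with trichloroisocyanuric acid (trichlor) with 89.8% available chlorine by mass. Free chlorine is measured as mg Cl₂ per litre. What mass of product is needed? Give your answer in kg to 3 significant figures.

(a) Volume: 1100 m³ = 1,100,000 L.
(a) Available chlorine delivered: 4400 g × 0.728 = 3203 g as Cl₂.
(a) Concentration rise: 3203 g / 1,100,000 L = 2.912 mg/L = 2.91 ppm.

(b) Volume: 1140 m³ = 1,140,000 L.
(b) Chlorine deficit: 12.1 − 1.9 = 10.2 ppm = 10.2 mg/L as Cl₂.
(b) Cl₂ equivalent needed: 10.2 mg/L × 1,140,000 L = 11,630,000 mg = 11,630 g.
(b) Product at 89.8% available chlorine: 11,630 / 0.898 = 12,950 g.

(a) 2.91 ppm; (b) 12.9 kg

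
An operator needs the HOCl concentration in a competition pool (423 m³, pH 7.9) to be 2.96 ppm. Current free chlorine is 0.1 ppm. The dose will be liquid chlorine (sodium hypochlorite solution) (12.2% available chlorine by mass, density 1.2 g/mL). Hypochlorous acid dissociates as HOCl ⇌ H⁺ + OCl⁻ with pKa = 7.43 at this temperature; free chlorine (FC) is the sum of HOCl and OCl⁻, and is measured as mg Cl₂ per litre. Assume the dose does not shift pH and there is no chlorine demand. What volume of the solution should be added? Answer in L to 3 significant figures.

33.5 L

Volume: 423 m³ = 423,000 L.
[OCl⁻]/[HOCl] = 10^(pH − pKa) = 10^(7.9 − 7.43) = 2.951; fraction as HOCl = 1/(1 + 2.951) = 0.2531.
Free chlorine required for 2.96 ppm HOCl: 2.96 / 0.2531 = 11.7 ppm.
FC to add: 11.7 − 0.1 = 11.6 mg/L as Cl₂.
Cl₂ equivalent: 11.6 mg/L × 423,000 L = 4905 g.
Product at 12.2% available Cl: 4905 / 0.122 = 40,200 g.
Volume: 40,200 g ÷ 1.2 g/mL = 33,500 mL.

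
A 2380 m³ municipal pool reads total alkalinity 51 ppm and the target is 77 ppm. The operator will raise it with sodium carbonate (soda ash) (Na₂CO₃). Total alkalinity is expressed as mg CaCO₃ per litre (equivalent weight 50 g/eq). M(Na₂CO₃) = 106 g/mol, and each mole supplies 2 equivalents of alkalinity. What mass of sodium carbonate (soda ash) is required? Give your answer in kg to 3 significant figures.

Volume: 2380 m³ = 2,380,000 L.
Alkalinity to add: (77 − 51) = 26 mg/L as CaCO₃ × 2,380,000 L = 61,880 g as CaCO₃.
Equivalents: 61,880 g ÷ 50 g/eq = 1238 eq.
Each mole of Na₂CO₃ supplies 2 eq, so 1238 / 2 = 618.8 mol.
Mass: 618.8 mol × 106 g/mol = 65,590 g.

65.6 kg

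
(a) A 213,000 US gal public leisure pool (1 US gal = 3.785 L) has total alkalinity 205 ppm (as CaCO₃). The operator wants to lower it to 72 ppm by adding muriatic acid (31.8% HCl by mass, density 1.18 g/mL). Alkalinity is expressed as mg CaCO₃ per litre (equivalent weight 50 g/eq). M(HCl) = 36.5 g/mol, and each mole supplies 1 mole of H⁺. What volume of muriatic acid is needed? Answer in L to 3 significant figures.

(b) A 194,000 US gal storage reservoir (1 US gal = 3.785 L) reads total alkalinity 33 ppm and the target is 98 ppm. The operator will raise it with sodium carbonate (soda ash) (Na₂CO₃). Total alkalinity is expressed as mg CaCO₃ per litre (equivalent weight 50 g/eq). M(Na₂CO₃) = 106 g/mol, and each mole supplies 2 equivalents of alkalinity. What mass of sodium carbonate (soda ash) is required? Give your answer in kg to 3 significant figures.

(a) 209 L; (b) 50.6 kg

(a) Volume: 213,000 US gal × 3.785 L/gal = 806,205 L.
(a) Alkalinity to neutralize: (205 − 72) = 133 mg/L as CaCO₃ × 806,205 L = 107,200 g as CaCO₃.
(a) Equivalents of H⁺ required: 107,200 ÷ 50 g/eq = 2145 eq = 2145 mol HCl.
(a) Mass of HCl: 2145 × 36.5 = 78,270 g.
(a) Mass of 31.8% solution: 78,270 / 0.318 = 246,100 g.
(a) Volume: 246,100 g ÷ 1.18 g/mL = 208,600 mL.

(b) Volume: 194,000 US gal × 3.785 L/gal = 734,290 L.
(b) Alkalinity to add: (98 − 33) = 65 mg/L as CaCO₃ × 734,290 L = 47,730 g as CaCO₃.
(b) Equivalents: 47,730 g ÷ 50 g/eq = 954.6 eq.
(b) Each mole of Na₂CO₃ supplies 2 eq, so 954.6 / 2 = 477.3 mol.
(b) Mass: 477.3 mol × 106 g/mol = 50,590 g.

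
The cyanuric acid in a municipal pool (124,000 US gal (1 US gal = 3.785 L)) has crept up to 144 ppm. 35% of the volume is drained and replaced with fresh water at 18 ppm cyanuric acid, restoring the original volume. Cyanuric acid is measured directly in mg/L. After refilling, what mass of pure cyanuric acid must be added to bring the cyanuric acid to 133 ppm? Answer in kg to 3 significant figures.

15.5 kg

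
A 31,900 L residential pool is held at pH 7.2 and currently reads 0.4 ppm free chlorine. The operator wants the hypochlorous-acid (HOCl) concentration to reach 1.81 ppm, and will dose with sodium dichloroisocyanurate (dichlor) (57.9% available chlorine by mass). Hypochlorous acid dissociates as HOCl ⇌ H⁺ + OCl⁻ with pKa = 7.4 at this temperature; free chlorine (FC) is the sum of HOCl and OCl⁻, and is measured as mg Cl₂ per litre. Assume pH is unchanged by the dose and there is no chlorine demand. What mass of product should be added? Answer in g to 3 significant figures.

[OCl⁻]/[HOCl] = 10^(pH − pKa) = 10^(7.2 − 7.4) = 0.631; fraction as HOCl = 1/(1 + 0.631) = 0.6131.
Free chlorine required for 1.81 ppm HOCl: 1.81 / 0.6131 = 2.952 ppm.
FC to add: 2.952 − 0.4 = 2.552 mg/L as Cl₂.
Cl₂ equivalent: 2.552 mg/L × 31,900 L = 81.41 g.
Product at 57.9% available Cl: 81.41 / 0.579 = 140.6 g.

141 g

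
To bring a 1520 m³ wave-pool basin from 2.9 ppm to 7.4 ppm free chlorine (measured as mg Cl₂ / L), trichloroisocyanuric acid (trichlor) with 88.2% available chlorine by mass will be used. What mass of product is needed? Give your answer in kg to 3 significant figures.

7.76 kg

Volume: 1520 m³ = 1,520,000 L.
Chlorine deficit: 7.4 − 2.9 = 4.5 ppm = 4.5 mg/L as Cl₂.
Cl₂ equivalent needed: 4.5 mg/L × 1,520,000 L = 6,840,000 mg = 6840 g.
Product at 88.2% available chlorine: 6840 / 0.882 = 7755 g.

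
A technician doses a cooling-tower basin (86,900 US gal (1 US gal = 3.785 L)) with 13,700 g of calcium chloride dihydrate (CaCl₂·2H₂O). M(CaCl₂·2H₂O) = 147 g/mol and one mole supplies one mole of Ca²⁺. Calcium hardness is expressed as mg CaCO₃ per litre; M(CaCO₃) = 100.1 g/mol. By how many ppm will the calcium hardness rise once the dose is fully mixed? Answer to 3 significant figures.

Volume: 86,900 US gal × 3.785 L/gal = 328,916 L.
Moles of Ca²⁺: 13,700 g ÷ 147 g/mol = 93.2 mol.
As CaCO₃: 93.2 mol × 100.1 g/mol = 9329 g.
Rise: 9329 g / 328,916 L × 1000 = 28.36 mg/L.

28.4 ppm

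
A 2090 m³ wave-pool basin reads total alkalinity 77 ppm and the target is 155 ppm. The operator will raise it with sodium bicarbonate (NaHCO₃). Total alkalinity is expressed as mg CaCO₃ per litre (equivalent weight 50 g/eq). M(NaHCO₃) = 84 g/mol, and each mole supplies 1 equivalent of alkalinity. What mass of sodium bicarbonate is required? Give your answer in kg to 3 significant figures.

Volume: 2090 m³ = 2,090,000 L.
Alkalinity to add: (155 − 77) = 78 mg/L as CaCO₃ × 2,090,000 L = 163,000 g as CaCO₃.
Equivalents: 163,000 g ÷ 50 g/eq = 3260 eq.
NaHCO₃ supplies 1 eq per mole → 3260 mol.
Mass: 3260 mol × 84 g/mol = 273,900 g.

274 kg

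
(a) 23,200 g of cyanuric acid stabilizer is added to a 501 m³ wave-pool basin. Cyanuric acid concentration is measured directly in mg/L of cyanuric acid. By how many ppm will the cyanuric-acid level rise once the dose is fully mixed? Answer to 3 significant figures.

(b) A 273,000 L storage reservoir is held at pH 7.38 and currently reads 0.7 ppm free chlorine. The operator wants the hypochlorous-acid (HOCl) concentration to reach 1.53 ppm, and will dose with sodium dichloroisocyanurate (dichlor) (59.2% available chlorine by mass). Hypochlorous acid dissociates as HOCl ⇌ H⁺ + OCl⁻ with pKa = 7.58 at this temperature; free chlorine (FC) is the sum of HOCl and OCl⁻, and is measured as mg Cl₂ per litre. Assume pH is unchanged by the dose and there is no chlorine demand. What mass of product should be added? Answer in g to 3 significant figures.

(a) Volume: 501 m³ = 501,000 L.
(a) Rise: 23,200 g / 501,000 L × 1000 = 46.31 mg/L.

(b) [OCl⁻]/[HOCl] = 10^(pH − pKa) = 10^(7.38 − 7.58) = 0.631; fraction as HOCl = 1/(1 + 0.631) = 0.6131.
(b) Free chlorine required for 1.53 ppm HOCl: 1.53 / 0.6131 = 2.495 ppm.
(b) FC to add: 2.495 − 0.7 = 1.795 mg/L as Cl₂.
(b) Cl₂ equivalent: 1.795 mg/L × 273,000 L = 490.1 g.
(b) Product at 59.2% available Cl: 490.1 / 0.592 = 827.9 g.

(a) 46.3 ppm; (b) 828 g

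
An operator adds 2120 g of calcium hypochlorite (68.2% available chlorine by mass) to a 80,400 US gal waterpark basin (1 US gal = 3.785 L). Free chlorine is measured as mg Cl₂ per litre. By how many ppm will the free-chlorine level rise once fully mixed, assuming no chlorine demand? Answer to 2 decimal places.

4.75 ppm

Volume: 80,400 US gal × 3.785 L/gal = 304,314 L.
Available chlorine delivered: 2120 g × 0.682 = 1446 g as Cl₂.
Concentration rise: 1446 g / 304,314 L = 4.751 mg/L = 4.75 ppm.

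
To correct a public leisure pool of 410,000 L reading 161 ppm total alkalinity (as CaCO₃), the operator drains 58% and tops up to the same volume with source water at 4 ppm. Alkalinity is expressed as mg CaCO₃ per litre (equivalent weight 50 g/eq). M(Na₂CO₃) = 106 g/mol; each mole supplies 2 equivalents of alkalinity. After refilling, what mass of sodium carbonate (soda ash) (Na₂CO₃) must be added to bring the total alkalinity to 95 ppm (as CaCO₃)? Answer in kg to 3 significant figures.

10.9 kg

After draining 58% and refilling: 161 × 0.42 + 4 × 0.58 = 69.94 ppm.
Deficit to target: 95 − 69.94 = 25.06 mg/L.
As CaCO₃: 25.06 mg/L × 410,000 L = 10,270 g; ÷ 50 g/eq ÷ 2 = 102.7 mol Na₂CO₃.
Mass: 102.7 × 106 = 10,890 g.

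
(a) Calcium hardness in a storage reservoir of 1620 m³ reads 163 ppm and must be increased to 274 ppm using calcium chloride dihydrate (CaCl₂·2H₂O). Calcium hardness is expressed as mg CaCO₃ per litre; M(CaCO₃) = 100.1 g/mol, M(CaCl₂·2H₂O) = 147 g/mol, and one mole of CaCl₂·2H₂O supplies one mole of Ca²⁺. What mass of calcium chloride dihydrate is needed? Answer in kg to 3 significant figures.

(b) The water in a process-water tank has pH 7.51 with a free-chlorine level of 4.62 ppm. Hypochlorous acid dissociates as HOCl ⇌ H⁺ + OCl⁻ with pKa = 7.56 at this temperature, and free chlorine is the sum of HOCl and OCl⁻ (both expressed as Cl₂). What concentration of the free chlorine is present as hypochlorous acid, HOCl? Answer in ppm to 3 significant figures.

(a) Volume: 1620 m³ = 1,620,000 L.
(a) Hardness to add: (274 − 163) = 111 mg/L as CaCO₃ × 1,620,000 L = 179,800 g as CaCO₃.
(a) Moles of Ca²⁺ (1 mol Ca²⁺ ≡ 1 mol CaCO₃): 179,800 / 100.1 g/mol = 1796 mol.
(a) Mass of CaCl₂·2H₂O: 1796 × 147 = 264,100 g.

(b) [OCl⁻]/[HOCl] = 10^(pH − pKa) = 10^(7.51 − 7.56) = 10^-0.05 = 0.8913.
(b) Fraction as HOCl = 1 / (1 + 0.8913) = 0.5288.
(b) HOCl = 0.5288 × 4.62 ppm = 2.443 ppm.

(a) 264 kg; (b) 2.44 ppm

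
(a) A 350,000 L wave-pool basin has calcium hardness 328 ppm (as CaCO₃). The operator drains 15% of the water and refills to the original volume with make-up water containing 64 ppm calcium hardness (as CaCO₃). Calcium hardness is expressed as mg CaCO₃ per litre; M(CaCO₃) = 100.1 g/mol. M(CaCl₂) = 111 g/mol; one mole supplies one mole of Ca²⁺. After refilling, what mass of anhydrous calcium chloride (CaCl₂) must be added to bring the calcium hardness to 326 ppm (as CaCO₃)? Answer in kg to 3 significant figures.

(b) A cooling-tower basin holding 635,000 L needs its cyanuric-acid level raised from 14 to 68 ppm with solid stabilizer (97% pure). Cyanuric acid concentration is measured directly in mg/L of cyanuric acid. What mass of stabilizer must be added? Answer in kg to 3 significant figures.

(a) After draining 15% and refilling: 328 × 0.85 + 64 × 0.15 = 288.4 ppm.
(a) Deficit to target: 326 − 288.4 = 37.6 mg/L.
(a) As CaCO₃: 37.6 mg/L × 350,000 L = 13,160 g; ÷ 100.1 = 131.5 mol Ca²⁺.
(a) Mass: 131.5 × 111 = 14,590 g.

(b) CYA to add: (68 − 14) = 54 mg/L × 635,000 L = 34,290 g cyanuric acid.
(b) At 97% purity: 34,290 / 0.97 = 35,350 g product.

(a) 14.6 kg; (b) 35.4 kg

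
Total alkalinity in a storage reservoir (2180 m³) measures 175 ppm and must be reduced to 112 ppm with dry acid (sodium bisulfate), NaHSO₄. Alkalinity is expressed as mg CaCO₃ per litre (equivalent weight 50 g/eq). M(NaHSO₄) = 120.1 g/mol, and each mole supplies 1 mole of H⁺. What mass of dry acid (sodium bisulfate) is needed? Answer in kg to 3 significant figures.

Volume: 2180 m³ = 2,180,000 L.
Alkalinity to neutralize: (175 − 112) = 63 mg/L as CaCO₃ × 2,180,000 L = 137,300 g as CaCO₃.
Equivalents of H⁺ required: 137,300 ÷ 50 g/eq = 2747 eq = 2747 mol NaHSO₄.
Mass of NaHSO₄: 2747 × 120.1 = 329,900 g.

330 kg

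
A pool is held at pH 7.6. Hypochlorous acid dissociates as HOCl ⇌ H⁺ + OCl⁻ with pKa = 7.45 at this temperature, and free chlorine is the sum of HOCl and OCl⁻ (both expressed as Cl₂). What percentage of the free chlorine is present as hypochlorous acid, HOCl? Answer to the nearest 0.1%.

41.5%

[OCl⁻]/[HOCl] = 10^(pH − pKa) = 10^(7.6 − 7.45) = 10^0.15 = 1.413.
Fraction as HOCl = 1 / (1 + 1.413) = 0.4145.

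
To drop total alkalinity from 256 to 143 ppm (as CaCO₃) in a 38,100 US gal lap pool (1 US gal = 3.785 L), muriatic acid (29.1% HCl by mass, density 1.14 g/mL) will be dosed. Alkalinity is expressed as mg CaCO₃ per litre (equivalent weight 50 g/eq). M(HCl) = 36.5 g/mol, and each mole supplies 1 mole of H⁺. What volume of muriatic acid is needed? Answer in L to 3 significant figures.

35.9 L

Volume: 38,100 US gal × 3.785 L/gal = 144,208 L.
Alkalinity to neutralize: (256 − 143) = 113 mg/L as CaCO₃ × 144,208 L = 16,300 g as CaCO₃.
Equivalents of H⁺ required: 16,300 ÷ 50 g/eq = 325.9 eq = 325.9 mol HCl.
Mass of HCl: 325.9 × 36.5 = 11,900 g.
Mass of 29.1% solution: 11,900 / 0.291 = 40,880 g.
Volume: 40,880 g ÷ 1.14 g/mL = 35,860 mL.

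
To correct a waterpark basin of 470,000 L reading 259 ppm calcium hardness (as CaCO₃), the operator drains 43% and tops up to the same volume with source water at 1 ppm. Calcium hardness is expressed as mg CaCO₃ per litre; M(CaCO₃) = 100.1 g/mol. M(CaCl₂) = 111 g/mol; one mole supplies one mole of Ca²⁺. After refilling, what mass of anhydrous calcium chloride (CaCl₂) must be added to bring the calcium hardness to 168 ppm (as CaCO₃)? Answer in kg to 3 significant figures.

After draining 43% and refilling: 259 × 0.57 + 1 × 0.43 = 148.06 ppm.
Deficit to target: 168 − 148.06 = 19.94 mg/L.
As CaCO₃: 19.94 mg/L × 470,000 L = 9372 g; ÷ 100.1 = 93.62 mol Ca²⁺.
Mass: 93.62 × 111 = 10,390 g.

10.4 kg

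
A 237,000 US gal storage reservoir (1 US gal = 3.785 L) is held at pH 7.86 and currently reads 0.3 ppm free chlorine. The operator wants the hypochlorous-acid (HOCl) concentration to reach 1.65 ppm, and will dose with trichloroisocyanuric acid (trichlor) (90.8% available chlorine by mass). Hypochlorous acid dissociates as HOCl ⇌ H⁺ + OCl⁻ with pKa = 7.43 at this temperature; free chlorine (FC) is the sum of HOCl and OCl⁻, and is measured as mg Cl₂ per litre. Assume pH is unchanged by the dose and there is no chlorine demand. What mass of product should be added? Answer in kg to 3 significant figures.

5.72 kg

Volume: 237,000 US gal × 3.785 L/gal = 897,045 L.
[OCl⁻]/[HOCl] = 10^(pH − pKa) = 10^(7.86 − 7.43) = 2.692; fraction as HOCl = 1/(1 + 2.692) = 0.2709.
Free chlorine required for 1.65 ppm HOCl: 1.65 / 0.2709 = 6.091 ppm.
FC to add: 6.091 − 0.3 = 5.791 mg/L as Cl₂.
Cl₂ equivalent: 5.791 mg/L × 897,045 L = 5195 g.
Product at 90.8% available Cl: 5195 / 0.908 = 5721 g.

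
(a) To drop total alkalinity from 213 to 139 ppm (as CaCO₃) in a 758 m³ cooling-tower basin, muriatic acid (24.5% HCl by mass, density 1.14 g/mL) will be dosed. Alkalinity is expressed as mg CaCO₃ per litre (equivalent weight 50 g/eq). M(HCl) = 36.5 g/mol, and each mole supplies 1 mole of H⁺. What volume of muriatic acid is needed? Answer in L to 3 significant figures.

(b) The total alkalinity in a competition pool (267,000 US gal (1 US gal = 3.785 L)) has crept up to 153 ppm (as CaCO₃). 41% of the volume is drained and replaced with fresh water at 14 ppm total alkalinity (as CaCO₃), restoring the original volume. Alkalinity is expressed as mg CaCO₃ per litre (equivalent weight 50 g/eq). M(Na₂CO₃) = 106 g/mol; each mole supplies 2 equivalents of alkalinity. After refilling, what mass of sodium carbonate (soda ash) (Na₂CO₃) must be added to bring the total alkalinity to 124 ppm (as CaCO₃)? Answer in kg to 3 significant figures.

(a) 147 L; (b) 30.0 kg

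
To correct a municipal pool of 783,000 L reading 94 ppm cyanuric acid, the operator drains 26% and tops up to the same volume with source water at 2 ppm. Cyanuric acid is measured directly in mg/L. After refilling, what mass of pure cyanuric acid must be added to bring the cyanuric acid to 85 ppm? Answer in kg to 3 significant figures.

11.7 kg

After draining 26% and refilling: 94 × 0.74 + 2 × 0.26 = 70.08 ppm.
Deficit to target: 85 − 70.08 = 14.92 mg/L.
Mass: 14.92 mg/L × 783,000 L = 11,680 g cyanuric acid.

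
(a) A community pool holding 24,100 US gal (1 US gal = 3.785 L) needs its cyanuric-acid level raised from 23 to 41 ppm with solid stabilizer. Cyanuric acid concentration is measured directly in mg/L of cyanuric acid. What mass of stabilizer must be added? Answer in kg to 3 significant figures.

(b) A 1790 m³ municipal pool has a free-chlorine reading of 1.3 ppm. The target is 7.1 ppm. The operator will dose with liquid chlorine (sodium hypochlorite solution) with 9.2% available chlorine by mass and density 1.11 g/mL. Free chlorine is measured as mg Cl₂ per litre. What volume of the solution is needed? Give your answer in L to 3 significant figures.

(a) 1.64 kg; (b) 102 L

(a) Volume: 24,100 US gal × 3.785 L/gal = 91,218 L.
(a) CYA to add: (41 − 23) = 18 mg/L × 91,218 L = 1642 g cyanuric acid.

(b) Volume: 1790 m³ = 1,790,000 L.
(b) Chlorine deficit: 7.1 − 1.3 = 5.8 ppm = 5.8 mg/L as Cl₂.
(b) Cl₂ equivalent needed: 5.8 mg/L × 1,790,000 L = 10,380,000 mg = 10,380 g.
(b) Product at 9.2% available chlorine: 10,380 / 0.092 = 112,800 g.
(b) Volume at density 1.11 g/mL: 112,800 g ÷ 1.11 g/mL = 101,700 mL.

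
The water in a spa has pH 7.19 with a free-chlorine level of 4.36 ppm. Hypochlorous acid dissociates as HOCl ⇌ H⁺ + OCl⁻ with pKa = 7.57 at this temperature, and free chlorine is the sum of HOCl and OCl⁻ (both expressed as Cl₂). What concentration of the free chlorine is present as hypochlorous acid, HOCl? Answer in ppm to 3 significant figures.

3.08 ppm

[OCl⁻]/[HOCl] = 10^(pH − pKa) = 10^(7.19 − 7.57) = 10^-0.38 = 0.4169.
Fraction as HOCl = 1 / (1 + 0.4169) = 0.7058.
HOCl = 0.7058 × 4.36 ppm = 3.077 ppm.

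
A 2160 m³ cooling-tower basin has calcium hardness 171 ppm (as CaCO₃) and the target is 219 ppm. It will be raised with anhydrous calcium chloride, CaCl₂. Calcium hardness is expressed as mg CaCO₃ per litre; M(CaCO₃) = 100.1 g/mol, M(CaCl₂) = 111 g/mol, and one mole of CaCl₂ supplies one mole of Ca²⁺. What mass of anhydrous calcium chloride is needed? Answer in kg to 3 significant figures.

115 kg

Volume: 2160 m³ = 2,160,000 L.
Hardness to add: (219 − 171) = 48 mg/L as CaCO₃ × 2,160,000 L = 103,700 g as CaCO₃.
Moles of Ca²⁺ (1 mol Ca²⁺ ≡ 1 mol CaCO₃): 103,700 / 100.1 g/mol = 1036 mol.
Mass of CaCl₂: 1036 × 111 = 115,000 g.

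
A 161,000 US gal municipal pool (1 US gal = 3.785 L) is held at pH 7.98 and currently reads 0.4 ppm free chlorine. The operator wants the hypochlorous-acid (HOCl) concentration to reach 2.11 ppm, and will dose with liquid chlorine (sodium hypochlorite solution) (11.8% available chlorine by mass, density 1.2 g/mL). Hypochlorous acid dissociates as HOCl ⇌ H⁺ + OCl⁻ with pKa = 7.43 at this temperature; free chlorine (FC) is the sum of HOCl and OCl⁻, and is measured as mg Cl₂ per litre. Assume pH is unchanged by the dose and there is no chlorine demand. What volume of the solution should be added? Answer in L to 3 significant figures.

39.6 L

Volume: 161,000 US gal × 3.785 L/gal = 609,385 L.
[OCl⁻]/[HOCl] = 10^(pH − pKa) = 10^(7.98 − 7.43) = 3.548; fraction as HOCl = 1/(1 + 3.548) = 0.2199.
Free chlorine required for 2.11 ppm HOCl: 2.11 / 0.2199 = 9.597 ppm.
FC to add: 9.597 − 0.4 = 9.197 mg/L as Cl₂.
Cl₂ equivalent: 9.197 mg/L × 609,385 L = 5604 g.
Product at 11.8% available Cl: 5604 / 0.118 = 47,490 g.
Volume: 47,490 g ÷ 1.2 g/mL = 39,580 mL.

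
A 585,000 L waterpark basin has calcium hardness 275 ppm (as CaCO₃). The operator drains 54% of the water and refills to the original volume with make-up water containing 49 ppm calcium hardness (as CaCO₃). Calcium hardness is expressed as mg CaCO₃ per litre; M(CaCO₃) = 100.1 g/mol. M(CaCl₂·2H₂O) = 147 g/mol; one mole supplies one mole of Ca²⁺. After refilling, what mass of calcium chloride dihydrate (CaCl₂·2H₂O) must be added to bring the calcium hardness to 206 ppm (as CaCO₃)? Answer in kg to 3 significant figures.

45.6 kg

After draining 54% and refilling: 275 × 0.46 + 49 × 0.54 = 152.96 ppm.
Deficit to target: 206 − 152.96 = 53.04 mg/L.
As CaCO₃: 53.04 mg/L × 585,000 L = 31,030 g; ÷ 100.1 = 310 mol Ca²⁺.
Mass: 310 × 147 = 45,570 g.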